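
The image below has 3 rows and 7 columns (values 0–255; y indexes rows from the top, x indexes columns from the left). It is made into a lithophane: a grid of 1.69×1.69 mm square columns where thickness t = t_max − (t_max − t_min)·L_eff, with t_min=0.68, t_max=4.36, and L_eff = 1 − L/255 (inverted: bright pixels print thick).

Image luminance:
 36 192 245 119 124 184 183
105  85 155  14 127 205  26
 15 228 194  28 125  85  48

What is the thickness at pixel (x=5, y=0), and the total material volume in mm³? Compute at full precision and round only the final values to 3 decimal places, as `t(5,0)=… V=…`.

t(5,0)=3.335 V=144.777

span = t_max - t_min = 4.36 - 0.68 = 3.680
L(5,0) = 184, L_eff = 1 - 184/255 = 0.278431 (inverted)
t(5,0) = 4.36 - 3.680·0.278431 = 3.335
Σt over all 3·7 pixels = 107717/2125 ≈ 50.6903529
V = pitch²·Σt = 1.69²·107717/2125 = 144.777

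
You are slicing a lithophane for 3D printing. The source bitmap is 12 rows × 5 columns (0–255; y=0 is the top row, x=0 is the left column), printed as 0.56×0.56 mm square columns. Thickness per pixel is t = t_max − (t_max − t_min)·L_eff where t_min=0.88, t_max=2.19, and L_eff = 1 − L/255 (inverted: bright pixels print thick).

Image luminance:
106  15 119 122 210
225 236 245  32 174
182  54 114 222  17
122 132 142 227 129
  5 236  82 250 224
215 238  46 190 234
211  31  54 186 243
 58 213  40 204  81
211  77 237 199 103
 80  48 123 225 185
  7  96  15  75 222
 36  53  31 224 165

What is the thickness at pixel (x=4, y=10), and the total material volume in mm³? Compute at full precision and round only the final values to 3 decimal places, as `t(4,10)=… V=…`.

t(4,10)=2.020 V=29.894

span = t_max - t_min = 2.19 - 0.88 = 1.310
L(4,10) = 222, L_eff = 1 - 222/255 = 0.129412 (inverted)
t(4,10) = 2.19 - 1.310·0.129412 = 2.020
Σt over all 12·5 pixels = 1215409/12750 ≈ 95.3261961
V = pitch²·Σt = 0.56²·1215409/12750 = 29.894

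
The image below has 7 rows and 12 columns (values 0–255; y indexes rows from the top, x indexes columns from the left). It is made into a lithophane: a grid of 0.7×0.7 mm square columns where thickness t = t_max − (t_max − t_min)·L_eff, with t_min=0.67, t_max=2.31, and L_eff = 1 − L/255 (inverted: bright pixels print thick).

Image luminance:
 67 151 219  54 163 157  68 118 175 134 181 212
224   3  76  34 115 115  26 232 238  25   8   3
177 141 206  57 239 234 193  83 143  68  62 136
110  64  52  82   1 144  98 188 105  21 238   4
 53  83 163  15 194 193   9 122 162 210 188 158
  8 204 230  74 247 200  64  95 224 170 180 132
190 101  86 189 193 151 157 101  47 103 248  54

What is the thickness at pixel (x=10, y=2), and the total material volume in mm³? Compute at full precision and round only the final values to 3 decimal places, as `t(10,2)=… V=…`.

span = t_max - t_min = 2.31 - 0.67 = 1.640
L(10,2) = 62, L_eff = 1 - 62/255 = 0.756863 (inverted)
t(10,2) = 2.31 - 1.640·0.756863 = 1.069
Σt over all 7·12 pixels = 46771/375 ≈ 124.7226667
V = pitch²·Σt = 0.7²·46771/375 = 61.114

t(10,2)=1.069 V=61.114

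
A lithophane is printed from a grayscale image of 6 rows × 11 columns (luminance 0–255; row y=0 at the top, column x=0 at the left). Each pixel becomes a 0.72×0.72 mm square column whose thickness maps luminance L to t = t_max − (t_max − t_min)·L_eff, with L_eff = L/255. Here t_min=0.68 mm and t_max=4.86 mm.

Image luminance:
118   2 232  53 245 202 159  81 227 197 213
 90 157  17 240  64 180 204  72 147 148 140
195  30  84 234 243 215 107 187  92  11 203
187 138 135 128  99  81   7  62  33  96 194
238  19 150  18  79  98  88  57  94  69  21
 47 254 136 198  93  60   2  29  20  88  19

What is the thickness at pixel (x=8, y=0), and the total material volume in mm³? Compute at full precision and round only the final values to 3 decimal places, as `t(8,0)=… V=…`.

t(8,0)=1.139 V=99.779

span = t_max - t_min = 4.86 - 0.68 = 4.180
L(8,0) = 227, L_eff = 227/255 = 0.890196
t(8,0) = 4.86 - 4.180·0.890196 = 1.139
Σt over all 6·11 pixels = 1227028/6375 ≈ 192.4749804
V = pitch²·Σt = 0.72²·1227028/6375 = 99.779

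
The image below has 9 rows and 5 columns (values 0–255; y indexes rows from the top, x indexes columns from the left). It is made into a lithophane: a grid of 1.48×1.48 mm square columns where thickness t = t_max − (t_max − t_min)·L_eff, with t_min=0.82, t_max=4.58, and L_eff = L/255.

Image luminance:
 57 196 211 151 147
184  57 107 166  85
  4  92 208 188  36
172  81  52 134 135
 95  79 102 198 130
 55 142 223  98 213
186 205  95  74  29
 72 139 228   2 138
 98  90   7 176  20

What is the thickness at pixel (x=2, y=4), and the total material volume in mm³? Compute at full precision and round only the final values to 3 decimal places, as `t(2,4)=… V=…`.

t(2,4)=3.076 V=278.423

span = t_max - t_min = 4.58 - 0.82 = 3.760
L(2,4) = 102, L_eff = 102/255 = 0.400000
t(2,4) = 4.58 - 3.760·0.400000 = 3.076
Σt over all 9·5 pixels = 1620659/12750 ≈ 127.1105098
V = pitch²·Σt = 1.48²·1620659/12750 = 278.423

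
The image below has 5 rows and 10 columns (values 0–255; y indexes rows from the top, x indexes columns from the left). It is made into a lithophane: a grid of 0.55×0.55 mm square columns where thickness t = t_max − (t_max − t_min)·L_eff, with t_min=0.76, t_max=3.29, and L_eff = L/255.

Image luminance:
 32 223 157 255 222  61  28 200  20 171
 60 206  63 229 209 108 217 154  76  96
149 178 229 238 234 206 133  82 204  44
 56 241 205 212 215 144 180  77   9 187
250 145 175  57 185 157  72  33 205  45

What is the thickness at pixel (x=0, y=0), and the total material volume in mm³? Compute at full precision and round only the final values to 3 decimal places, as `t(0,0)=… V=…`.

span = t_max - t_min = 3.29 - 0.76 = 2.530
L(0,0) = 32, L_eff = 32/255 = 0.125490
t(0,0) = 3.29 - 2.530·0.125490 = 2.973
Σt over all 5·10 pixels = 584812/6375 ≈ 91.7352157
V = pitch²·Σt = 0.55²·584812/6375 = 27.750

t(0,0)=2.973 V=27.750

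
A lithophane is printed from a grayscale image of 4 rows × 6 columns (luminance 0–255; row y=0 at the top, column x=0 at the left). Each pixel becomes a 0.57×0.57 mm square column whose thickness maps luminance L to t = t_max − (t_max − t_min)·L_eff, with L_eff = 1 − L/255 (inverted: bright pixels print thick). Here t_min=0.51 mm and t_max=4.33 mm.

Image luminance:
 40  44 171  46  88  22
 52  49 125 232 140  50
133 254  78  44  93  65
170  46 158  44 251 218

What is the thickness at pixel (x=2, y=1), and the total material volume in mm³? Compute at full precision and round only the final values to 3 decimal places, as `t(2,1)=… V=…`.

span = t_max - t_min = 4.33 - 0.51 = 3.820
L(2,1) = 125, L_eff = 1 - 125/255 = 0.509804 (inverted)
t(2,1) = 4.33 - 3.820·0.509804 = 2.383
Σt over all 4·6 pixels = 218381/4250 ≈ 51.3837647
V = pitch²·Σt = 0.57²·218381/4250 = 16.695

t(2,1)=2.383 V=16.695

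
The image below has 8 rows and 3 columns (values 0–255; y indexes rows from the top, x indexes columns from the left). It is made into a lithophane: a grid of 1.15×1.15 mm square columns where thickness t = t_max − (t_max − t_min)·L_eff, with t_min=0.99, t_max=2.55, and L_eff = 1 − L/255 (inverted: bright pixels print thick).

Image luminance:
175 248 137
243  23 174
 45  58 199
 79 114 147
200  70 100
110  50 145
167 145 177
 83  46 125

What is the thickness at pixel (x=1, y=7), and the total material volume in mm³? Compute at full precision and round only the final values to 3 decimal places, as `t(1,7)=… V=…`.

t(1,7)=1.271 V=56.180

span = t_max - t_min = 2.55 - 0.99 = 1.560
L(1,7) = 46, L_eff = 1 - 46/255 = 0.819608 (inverted)
t(1,7) = 2.55 - 1.560·0.819608 = 1.271
Σt over all 8·3 pixels = 42.48
V = pitch²·Σt = 1.15²·42.48 = 56.180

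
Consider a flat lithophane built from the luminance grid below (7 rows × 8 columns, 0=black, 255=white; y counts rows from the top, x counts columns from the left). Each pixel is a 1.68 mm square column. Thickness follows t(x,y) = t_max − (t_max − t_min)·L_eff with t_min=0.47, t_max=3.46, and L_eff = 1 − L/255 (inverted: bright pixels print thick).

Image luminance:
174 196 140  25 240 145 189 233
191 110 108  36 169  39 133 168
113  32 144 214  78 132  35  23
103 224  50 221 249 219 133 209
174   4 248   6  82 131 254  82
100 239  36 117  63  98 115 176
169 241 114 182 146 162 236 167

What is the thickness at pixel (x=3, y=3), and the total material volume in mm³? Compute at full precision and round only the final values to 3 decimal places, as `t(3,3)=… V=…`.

t(3,3)=3.061 V=332.982

span = t_max - t_min = 3.46 - 0.47 = 2.990
L(3,3) = 221, L_eff = 1 - 221/255 = 0.133333 (inverted)
t(3,3) = 3.46 - 2.990·0.133333 = 3.061
Σt over all 7·8 pixels = 3008443/25500 ≈ 117.9781569
V = pitch²·Σt = 1.68²·3008443/25500 = 332.982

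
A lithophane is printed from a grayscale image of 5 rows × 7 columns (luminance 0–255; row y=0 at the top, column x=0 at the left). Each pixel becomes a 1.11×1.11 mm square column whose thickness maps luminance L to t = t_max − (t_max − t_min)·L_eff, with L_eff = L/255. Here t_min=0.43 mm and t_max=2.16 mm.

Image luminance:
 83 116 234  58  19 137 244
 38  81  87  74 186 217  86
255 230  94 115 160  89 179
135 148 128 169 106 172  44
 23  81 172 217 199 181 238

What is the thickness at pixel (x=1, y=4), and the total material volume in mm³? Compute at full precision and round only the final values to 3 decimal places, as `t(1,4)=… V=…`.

t(1,4)=1.610 V=53.066

span = t_max - t_min = 2.16 - 0.43 = 1.730
L(1,4) = 81, L_eff = 81/255 = 0.317647
t(1,4) = 2.16 - 1.730·0.317647 = 1.610
Σt over all 5·7 pixels = 219653/5100 ≈ 43.0692157
V = pitch²·Σt = 1.11²·219653/5100 = 53.066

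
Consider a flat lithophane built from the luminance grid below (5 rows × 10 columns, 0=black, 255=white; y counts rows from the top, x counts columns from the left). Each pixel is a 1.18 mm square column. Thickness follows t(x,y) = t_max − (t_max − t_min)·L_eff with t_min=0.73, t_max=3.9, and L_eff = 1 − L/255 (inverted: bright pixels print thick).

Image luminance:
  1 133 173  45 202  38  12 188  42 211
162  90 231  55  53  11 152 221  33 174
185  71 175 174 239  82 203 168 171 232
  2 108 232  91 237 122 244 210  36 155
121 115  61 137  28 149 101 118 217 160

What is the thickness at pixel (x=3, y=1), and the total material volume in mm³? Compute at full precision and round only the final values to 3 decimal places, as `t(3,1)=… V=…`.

span = t_max - t_min = 3.9 - 0.73 = 3.170
L(3,1) = 55, L_eff = 1 - 55/255 = 0.784314 (inverted)
t(3,1) = 3.9 - 3.170·0.784314 = 1.414
Σt over all 5·10 pixels = 3013757/25500 ≈ 118.1865490
V = pitch²·Σt = 1.18²·3013757/25500 = 164.563

t(3,1)=1.414 V=164.563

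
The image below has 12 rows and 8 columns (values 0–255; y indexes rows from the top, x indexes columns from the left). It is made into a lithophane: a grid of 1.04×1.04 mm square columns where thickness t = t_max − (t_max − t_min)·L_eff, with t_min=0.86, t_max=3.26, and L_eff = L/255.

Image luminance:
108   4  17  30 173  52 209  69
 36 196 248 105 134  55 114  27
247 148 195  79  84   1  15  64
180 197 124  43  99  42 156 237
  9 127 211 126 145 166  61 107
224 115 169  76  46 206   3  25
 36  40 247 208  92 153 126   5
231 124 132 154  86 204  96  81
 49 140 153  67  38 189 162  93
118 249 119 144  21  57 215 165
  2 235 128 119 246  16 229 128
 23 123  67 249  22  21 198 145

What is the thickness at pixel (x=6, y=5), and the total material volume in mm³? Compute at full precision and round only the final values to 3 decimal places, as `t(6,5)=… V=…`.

span = t_max - t_min = 3.26 - 0.86 = 2.400
L(6,5) = 3, L_eff = 3/255 = 0.011765
t(6,5) = 3.26 - 2.400·0.011765 = 3.232
Σt over all 12·8 pixels = 88012/425 ≈ 207.0870588
V = pitch²·Σt = 1.04²·88012/425 = 223.985

t(6,5)=3.232 V=223.985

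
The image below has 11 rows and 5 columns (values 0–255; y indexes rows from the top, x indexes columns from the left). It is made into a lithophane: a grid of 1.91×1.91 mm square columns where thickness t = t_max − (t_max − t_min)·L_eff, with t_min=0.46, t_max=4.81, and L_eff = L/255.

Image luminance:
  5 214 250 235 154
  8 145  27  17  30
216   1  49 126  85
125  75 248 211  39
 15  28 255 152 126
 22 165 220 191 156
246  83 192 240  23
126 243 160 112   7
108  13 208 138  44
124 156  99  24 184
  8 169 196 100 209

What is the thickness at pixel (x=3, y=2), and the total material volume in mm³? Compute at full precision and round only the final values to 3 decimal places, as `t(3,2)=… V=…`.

span = t_max - t_min = 4.81 - 0.46 = 4.350
L(3,2) = 126, L_eff = 126/255 = 0.494118
t(3,2) = 4.81 - 4.350·0.494118 = 2.661
Σt over all 11·5 pixels = 252477/1700 ≈ 148.5158824
V = pitch²·Σt = 1.91²·252477/1700 = 541.801

t(3,2)=2.661 V=541.801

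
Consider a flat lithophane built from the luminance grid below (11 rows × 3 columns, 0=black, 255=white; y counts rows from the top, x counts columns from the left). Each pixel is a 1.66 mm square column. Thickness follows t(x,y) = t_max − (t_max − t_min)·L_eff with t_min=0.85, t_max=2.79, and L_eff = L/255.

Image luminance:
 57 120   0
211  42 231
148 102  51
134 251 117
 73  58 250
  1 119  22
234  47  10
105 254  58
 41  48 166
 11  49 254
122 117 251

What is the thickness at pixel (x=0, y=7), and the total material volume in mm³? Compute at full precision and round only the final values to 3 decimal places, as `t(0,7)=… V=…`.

span = t_max - t_min = 2.79 - 0.85 = 1.940
L(0,7) = 105, L_eff = 105/255 = 0.411765
t(0,7) = 2.79 - 1.940·0.411765 = 1.991
Σt over all 11·3 pixels = 1619509/25500 ≈ 63.5101569
V = pitch²·Σt = 1.66²·1619509/25500 = 175.009

t(0,7)=1.991 V=175.009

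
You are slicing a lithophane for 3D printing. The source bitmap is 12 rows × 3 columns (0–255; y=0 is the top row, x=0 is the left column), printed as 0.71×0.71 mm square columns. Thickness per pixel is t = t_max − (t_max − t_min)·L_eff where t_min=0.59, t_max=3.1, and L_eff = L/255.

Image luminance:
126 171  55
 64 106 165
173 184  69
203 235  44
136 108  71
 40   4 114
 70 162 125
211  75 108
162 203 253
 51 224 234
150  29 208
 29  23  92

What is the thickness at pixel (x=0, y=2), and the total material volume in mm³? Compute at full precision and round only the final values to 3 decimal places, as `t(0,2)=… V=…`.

span = t_max - t_min = 3.1 - 0.59 = 2.510
L(0,2) = 173, L_eff = 173/255 = 0.678431
t(0,2) = 3.1 - 2.510·0.678431 = 1.397
Σt over all 12·3 pixels = 1722073/25500 ≈ 67.5322745
V = pitch²·Σt = 0.71²·1722073/25500 = 34.043

t(0,2)=1.397 V=34.043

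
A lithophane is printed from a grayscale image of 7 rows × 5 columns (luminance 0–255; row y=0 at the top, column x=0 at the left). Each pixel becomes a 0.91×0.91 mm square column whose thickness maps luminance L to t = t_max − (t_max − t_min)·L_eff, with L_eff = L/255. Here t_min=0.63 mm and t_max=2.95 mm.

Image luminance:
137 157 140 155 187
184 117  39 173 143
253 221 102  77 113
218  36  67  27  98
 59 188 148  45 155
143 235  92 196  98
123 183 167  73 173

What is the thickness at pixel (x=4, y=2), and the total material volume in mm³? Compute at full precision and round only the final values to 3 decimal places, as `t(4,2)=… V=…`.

t(4,2)=1.922 V=49.925

span = t_max - t_min = 2.95 - 0.63 = 2.320
L(4,2) = 113, L_eff = 113/255 = 0.443137
t(4,2) = 2.95 - 2.320·0.443137 = 1.922
Σt over all 7·5 pixels = 512457/8500 ≈ 60.2890588
V = pitch²·Σt = 0.91²·512457/8500 = 49.925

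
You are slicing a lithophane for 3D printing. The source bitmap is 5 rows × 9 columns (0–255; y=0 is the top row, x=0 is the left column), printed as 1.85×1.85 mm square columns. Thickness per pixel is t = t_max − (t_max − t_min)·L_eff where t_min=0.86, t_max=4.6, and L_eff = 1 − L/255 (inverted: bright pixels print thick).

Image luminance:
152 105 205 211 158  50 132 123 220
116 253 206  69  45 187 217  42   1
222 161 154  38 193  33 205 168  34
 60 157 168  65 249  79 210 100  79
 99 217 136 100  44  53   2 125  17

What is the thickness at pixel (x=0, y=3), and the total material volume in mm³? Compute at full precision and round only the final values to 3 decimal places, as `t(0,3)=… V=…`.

t(0,3)=1.740 V=416.564

span = t_max - t_min = 4.6 - 0.86 = 3.740
L(0,3) = 60, L_eff = 1 - 60/255 = 0.764706 (inverted)
t(0,3) = 4.6 - 3.740·0.764706 = 1.740
Σt over all 5·9 pixels = 18257/150 ≈ 121.7133333
V = pitch²·Σt = 1.85²·18257/150 = 416.564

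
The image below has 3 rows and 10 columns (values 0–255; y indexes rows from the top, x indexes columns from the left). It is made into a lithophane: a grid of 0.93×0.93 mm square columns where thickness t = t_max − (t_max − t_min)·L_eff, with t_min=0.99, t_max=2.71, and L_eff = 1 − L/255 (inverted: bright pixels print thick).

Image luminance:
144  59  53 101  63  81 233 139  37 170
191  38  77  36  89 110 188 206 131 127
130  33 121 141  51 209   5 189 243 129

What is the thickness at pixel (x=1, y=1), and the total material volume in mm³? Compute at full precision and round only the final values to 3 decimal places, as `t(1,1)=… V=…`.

t(1,1)=1.246 V=46.246

span = t_max - t_min = 2.71 - 0.99 = 1.720
L(1,1) = 38, L_eff = 1 - 38/255 = 0.850980 (inverted)
t(1,1) = 2.71 - 1.720·0.850980 = 1.246
Σt over all 3·10 pixels = 681739/12750 ≈ 53.4697255
V = pitch²·Σt = 0.93²·681739/12750 = 46.246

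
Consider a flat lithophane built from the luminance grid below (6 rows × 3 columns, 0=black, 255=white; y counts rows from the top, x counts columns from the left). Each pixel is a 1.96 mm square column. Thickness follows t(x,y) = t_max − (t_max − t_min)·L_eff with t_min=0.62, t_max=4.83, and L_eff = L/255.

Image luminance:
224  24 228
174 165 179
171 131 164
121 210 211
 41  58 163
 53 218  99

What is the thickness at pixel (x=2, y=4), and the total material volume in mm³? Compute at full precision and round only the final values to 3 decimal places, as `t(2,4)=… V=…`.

span = t_max - t_min = 4.83 - 0.62 = 4.210
L(2,4) = 163, L_eff = 163/255 = 0.639216
t(2,4) = 4.83 - 4.210·0.639216 = 2.139
Σt over all 6·3 pixels = 92338/2125 ≈ 43.4531765
V = pitch²·Σt = 1.96²·92338/2125 = 166.930

t(2,4)=2.139 V=166.930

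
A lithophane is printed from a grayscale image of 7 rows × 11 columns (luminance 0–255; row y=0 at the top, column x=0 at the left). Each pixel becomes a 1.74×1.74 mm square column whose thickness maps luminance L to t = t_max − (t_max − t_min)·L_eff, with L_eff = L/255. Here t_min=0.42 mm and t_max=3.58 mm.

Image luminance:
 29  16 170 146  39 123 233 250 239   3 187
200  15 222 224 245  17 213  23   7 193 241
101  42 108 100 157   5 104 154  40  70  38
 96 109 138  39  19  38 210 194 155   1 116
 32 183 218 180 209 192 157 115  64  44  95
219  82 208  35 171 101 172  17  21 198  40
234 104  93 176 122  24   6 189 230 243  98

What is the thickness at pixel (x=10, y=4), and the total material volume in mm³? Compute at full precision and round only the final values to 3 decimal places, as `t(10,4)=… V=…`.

span = t_max - t_min = 3.58 - 0.42 = 3.160
L(10,4) = 95, L_eff = 95/255 = 0.372549
t(10,4) = 3.58 - 3.160·0.372549 = 2.403
Σt over all 7·11 pixels = 2038787/12750 ≈ 159.9048627
V = pitch²·Σt = 1.74²·2038787/12750 = 484.128

t(10,4)=2.403 V=484.128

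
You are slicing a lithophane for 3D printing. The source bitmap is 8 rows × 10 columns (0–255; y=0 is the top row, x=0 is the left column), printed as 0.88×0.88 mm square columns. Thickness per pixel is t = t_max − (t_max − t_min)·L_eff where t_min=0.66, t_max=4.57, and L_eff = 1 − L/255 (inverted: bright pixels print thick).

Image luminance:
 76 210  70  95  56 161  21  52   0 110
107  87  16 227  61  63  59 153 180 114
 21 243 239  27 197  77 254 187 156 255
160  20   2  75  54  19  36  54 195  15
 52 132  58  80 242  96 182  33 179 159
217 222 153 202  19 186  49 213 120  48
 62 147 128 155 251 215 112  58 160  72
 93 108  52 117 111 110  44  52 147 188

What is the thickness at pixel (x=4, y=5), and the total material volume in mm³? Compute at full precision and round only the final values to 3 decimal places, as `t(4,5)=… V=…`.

span = t_max - t_min = 4.57 - 0.66 = 3.910
L(4,5) = 19, L_eff = 1 - 19/255 = 0.925490 (inverted)
t(4,5) = 4.57 - 3.910·0.925490 = 0.951
Σt over all 8·10 pixels = 194.296
V = pitch²·Σt = 0.88²·194.296 = 150.463

t(4,5)=0.951 V=150.463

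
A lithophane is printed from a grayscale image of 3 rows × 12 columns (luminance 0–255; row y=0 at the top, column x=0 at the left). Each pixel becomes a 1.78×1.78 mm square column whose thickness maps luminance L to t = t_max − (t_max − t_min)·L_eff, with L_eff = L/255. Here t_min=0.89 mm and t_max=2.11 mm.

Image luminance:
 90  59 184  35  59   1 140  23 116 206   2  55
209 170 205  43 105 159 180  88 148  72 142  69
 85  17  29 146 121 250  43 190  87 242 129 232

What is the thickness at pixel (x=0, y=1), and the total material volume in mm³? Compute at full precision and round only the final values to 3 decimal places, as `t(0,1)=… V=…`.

span = t_max - t_min = 2.11 - 0.89 = 1.220
L(0,1) = 209, L_eff = 209/255 = 0.819608
t(0,1) = 2.11 - 1.220·0.819608 = 1.110
Σt over all 3·12 pixels = 56.196
V = pitch²·Σt = 1.78²·56.196 = 178.051

t(0,1)=1.110 V=178.051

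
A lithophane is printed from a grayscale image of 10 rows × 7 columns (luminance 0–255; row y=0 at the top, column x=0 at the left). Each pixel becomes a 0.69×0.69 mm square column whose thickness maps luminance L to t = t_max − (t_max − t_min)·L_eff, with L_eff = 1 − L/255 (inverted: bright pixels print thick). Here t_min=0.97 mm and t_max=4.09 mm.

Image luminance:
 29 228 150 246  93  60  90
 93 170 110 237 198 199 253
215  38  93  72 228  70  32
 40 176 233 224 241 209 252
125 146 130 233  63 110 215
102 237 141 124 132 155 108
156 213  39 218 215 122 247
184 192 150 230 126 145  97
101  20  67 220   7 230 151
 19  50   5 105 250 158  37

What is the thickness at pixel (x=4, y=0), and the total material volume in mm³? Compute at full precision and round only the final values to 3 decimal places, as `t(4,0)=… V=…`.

span = t_max - t_min = 4.09 - 0.97 = 3.120
L(4,0) = 93, L_eff = 1 - 93/255 = 0.635294 (inverted)
t(4,0) = 4.09 - 3.120·0.635294 = 2.108
Σt over all 10·7 pixels = 811383/4250 ≈ 190.9136471
V = pitch²·Σt = 0.69²·811383/4250 = 90.894

t(4,0)=2.108 V=90.894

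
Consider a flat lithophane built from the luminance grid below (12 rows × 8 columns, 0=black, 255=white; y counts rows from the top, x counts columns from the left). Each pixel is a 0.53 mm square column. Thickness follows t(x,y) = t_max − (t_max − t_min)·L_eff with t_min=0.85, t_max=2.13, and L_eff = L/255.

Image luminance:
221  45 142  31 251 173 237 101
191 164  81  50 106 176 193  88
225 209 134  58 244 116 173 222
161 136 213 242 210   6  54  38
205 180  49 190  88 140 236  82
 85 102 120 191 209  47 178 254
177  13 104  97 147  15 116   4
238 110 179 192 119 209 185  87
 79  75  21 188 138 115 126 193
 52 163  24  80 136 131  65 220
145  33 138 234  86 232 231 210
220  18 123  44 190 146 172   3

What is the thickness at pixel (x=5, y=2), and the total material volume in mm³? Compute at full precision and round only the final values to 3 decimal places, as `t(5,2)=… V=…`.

t(5,2)=1.548 V=39.010

span = t_max - t_min = 2.13 - 0.85 = 1.280
L(5,2) = 116, L_eff = 116/255 = 0.454902
t(5,2) = 2.13 - 1.280·0.454902 = 1.548
Σt over all 12·8 pixels = 177064/1275 ≈ 138.8737255
V = pitch²·Σt = 0.53²·177064/1275 = 39.010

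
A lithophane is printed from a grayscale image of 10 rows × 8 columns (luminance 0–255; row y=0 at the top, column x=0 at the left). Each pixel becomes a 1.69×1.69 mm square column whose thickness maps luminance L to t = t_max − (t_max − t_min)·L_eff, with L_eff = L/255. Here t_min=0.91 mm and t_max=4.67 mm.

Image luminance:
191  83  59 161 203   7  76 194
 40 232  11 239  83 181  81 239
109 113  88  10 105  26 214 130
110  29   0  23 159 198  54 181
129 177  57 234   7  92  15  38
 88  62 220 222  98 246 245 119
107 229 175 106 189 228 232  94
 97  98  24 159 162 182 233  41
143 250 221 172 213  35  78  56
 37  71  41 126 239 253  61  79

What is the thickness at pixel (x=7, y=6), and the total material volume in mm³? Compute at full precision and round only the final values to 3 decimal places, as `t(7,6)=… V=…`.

span = t_max - t_min = 4.67 - 0.91 = 3.760
L(7,6) = 94, L_eff = 94/255 = 0.368627
t(7,6) = 4.67 - 3.760·0.368627 = 3.284
Σt over all 10·8 pixels = 1431454/6375 ≈ 224.5418039
V = pitch²·Σt = 1.69²·1431454/6375 = 641.314

t(7,6)=3.284 V=641.314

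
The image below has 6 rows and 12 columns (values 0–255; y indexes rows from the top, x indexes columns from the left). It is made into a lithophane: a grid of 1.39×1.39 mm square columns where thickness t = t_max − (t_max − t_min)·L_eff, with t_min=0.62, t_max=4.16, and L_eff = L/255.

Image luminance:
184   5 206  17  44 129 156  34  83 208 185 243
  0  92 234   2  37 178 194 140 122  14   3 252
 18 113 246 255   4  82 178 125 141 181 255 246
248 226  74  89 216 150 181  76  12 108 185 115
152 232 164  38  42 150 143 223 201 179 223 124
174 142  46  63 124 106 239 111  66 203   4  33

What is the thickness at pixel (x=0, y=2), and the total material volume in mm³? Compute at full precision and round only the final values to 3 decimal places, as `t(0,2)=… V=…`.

t(0,2)=3.910 V=324.751

span = t_max - t_min = 4.16 - 0.62 = 3.540
L(0,2) = 18, L_eff = 18/255 = 0.070588
t(0,2) = 4.16 - 3.540·0.070588 = 3.910
Σt over all 6·12 pixels = 357174/2125 ≈ 168.0818824
V = pitch²·Σt = 1.39²·357174/2125 = 324.751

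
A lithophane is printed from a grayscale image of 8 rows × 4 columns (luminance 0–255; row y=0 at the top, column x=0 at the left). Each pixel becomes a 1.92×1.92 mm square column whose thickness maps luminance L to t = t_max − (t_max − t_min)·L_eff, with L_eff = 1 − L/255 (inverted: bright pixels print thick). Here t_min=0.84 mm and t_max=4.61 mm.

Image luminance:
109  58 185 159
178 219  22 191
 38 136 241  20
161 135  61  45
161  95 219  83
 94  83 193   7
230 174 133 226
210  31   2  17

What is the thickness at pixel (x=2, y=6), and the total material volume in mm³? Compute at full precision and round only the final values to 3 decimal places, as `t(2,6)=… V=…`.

t(2,6)=2.806 V=312.516

span = t_max - t_min = 4.61 - 0.84 = 3.770
L(2,6) = 133, L_eff = 1 - 133/255 = 0.478431 (inverted)
t(2,6) = 4.61 - 3.770·0.478431 = 2.806
Σt over all 8·4 pixels = 540443/6375 ≈ 84.7753725
V = pitch²·Σt = 1.92²·540443/6375 = 312.516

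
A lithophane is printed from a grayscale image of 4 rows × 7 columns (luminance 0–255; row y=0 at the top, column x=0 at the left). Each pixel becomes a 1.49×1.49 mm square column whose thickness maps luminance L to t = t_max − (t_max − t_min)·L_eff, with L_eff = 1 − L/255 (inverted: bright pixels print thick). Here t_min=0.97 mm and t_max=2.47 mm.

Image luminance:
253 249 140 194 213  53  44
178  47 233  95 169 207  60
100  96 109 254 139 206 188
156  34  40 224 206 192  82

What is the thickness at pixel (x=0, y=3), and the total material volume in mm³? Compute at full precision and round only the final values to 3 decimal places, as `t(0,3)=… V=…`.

span = t_max - t_min = 2.47 - 0.97 = 1.500
L(0,3) = 156, L_eff = 1 - 156/255 = 0.388235 (inverted)
t(0,3) = 2.47 - 1.500·0.388235 = 1.888
Σt over all 4·7 pixels = 43891/850 ≈ 51.6364706
V = pitch²·Σt = 1.49²·43891/850 = 114.638

t(0,3)=1.888 V=114.638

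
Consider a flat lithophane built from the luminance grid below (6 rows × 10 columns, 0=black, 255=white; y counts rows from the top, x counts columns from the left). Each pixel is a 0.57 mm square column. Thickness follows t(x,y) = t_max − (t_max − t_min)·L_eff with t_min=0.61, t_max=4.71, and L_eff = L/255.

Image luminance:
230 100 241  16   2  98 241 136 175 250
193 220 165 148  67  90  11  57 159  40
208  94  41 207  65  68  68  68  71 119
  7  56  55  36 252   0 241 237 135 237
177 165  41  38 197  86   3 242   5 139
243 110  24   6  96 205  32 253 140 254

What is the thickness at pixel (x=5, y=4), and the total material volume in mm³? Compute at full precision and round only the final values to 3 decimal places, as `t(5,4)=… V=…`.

span = t_max - t_min = 4.71 - 0.61 = 4.100
L(5,4) = 86, L_eff = 86/255 = 0.337255
t(5,4) = 4.71 - 4.100·0.337255 = 3.327
Σt over all 6·10 pixels = 41887/255 ≈ 164.2627451
V = pitch²·Σt = 0.57²·41887/255 = 53.369

t(5,4)=3.327 V=53.369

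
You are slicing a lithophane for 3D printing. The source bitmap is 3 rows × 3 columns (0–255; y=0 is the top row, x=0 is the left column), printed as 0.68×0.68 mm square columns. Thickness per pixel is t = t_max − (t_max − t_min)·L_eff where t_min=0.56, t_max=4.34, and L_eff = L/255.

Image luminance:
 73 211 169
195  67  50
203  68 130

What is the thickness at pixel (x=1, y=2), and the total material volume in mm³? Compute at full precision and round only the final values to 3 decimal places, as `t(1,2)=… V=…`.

span = t_max - t_min = 4.34 - 0.56 = 3.780
L(1,2) = 68, L_eff = 68/255 = 0.266667
t(1,2) = 4.34 - 3.780·0.266667 = 3.332
Σt over all 3·3 pixels = 92547/4250 ≈ 21.7757647
V = pitch²·Σt = 0.68²·92547/4250 = 10.069

t(1,2)=3.332 V=10.069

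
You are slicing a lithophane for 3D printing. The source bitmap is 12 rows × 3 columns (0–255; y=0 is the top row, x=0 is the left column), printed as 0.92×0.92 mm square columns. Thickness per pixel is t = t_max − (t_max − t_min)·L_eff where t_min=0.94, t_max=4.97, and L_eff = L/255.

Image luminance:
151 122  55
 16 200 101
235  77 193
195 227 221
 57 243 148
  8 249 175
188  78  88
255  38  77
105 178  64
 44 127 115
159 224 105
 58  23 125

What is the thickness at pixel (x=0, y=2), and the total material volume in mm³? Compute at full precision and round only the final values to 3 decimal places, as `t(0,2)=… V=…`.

span = t_max - t_min = 4.97 - 0.94 = 4.030
L(0,2) = 235, L_eff = 235/255 = 0.921569
t(0,2) = 4.97 - 4.030·0.921569 = 1.256
Σt over all 12·3 pixels = 664672/6375 ≈ 104.2622745
V = pitch²·Σt = 0.92²·664672/6375 = 88.248

t(0,2)=1.256 V=88.248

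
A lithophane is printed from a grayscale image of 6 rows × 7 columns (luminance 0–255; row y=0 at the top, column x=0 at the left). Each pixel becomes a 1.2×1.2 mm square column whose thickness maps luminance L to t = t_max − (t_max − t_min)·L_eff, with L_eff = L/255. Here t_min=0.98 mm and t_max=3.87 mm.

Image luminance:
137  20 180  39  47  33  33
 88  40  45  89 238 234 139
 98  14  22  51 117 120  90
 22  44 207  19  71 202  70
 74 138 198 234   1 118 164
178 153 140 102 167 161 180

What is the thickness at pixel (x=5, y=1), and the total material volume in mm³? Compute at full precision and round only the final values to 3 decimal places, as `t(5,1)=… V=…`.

t(5,1)=1.218 V=160.340

span = t_max - t_min = 3.87 - 0.98 = 2.890
L(5,1) = 234, L_eff = 234/255 = 0.917647
t(5,1) = 3.87 - 2.890·0.917647 = 1.218
Σt over all 6·7 pixels = 167021/1500 ≈ 111.3473333
V = pitch²·Σt = 1.2²·167021/1500 = 160.340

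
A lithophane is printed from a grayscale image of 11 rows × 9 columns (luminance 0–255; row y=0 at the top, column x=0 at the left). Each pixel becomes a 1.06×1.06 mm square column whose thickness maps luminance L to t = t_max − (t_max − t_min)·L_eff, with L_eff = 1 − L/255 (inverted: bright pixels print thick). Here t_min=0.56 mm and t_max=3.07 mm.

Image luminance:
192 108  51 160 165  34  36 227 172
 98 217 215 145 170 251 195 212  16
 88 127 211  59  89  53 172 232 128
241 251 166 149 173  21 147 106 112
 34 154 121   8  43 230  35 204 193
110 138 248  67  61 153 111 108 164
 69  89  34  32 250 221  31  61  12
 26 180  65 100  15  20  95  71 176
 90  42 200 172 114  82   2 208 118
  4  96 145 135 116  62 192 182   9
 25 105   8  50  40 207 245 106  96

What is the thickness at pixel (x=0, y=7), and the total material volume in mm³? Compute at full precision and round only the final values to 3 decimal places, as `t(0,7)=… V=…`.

span = t_max - t_min = 3.07 - 0.56 = 2.510
L(0,7) = 26, L_eff = 1 - 26/255 = 0.898039 (inverted)
t(0,7) = 3.07 - 2.510·0.898039 = 0.816
Σt over all 11·9 pixels = 1455913/8500 ≈ 171.2838824
V = pitch²·Σt = 1.06²·1455913/8500 = 192.455

t(0,7)=0.816 V=192.455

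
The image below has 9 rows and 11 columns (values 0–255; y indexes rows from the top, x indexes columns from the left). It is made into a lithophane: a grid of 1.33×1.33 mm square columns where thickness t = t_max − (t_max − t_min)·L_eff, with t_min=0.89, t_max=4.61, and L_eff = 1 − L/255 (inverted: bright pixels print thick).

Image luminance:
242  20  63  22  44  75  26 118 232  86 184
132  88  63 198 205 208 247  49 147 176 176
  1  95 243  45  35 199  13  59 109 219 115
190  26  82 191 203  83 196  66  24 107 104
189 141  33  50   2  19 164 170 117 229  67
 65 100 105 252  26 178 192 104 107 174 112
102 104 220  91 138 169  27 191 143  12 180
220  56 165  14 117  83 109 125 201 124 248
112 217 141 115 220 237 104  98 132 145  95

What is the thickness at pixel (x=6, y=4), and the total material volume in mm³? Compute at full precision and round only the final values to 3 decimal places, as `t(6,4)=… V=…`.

t(6,4)=3.282 V=472.151

span = t_max - t_min = 4.61 - 0.89 = 3.720
L(6,4) = 164, L_eff = 1 - 164/255 = 0.356863 (inverted)
t(6,4) = 4.61 - 3.720·0.356863 = 3.282
Σt over all 9·11 pixels = 266.918
V = pitch²·Σt = 1.33²·266.918 = 472.151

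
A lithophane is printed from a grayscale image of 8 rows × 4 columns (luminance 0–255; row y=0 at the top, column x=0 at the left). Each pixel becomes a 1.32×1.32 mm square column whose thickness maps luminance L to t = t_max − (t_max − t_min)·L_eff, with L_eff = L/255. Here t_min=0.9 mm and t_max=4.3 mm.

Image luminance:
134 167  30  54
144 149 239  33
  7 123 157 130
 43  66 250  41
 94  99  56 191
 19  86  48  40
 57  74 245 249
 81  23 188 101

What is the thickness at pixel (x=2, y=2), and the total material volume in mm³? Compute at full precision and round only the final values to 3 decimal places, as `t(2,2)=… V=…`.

span = t_max - t_min = 4.3 - 0.9 = 3.400
L(2,2) = 157, L_eff = 157/255 = 0.615686
t(2,2) = 4.3 - 3.400·0.615686 = 2.207
Σt over all 8·4 pixels = 6902/75 ≈ 92.0266667
V = pitch²·Σt = 1.32²·6902/75 = 160.347

t(2,2)=2.207 V=160.347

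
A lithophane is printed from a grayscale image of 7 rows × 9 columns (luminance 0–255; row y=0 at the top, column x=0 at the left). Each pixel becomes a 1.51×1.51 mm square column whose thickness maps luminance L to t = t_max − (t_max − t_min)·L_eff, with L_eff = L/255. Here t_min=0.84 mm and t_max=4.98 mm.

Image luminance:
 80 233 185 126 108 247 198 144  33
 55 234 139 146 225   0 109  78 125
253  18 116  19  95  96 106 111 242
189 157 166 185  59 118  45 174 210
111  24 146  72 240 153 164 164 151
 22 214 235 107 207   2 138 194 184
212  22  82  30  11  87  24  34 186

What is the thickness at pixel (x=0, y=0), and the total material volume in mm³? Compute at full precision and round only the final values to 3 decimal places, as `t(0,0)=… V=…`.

span = t_max - t_min = 4.98 - 0.84 = 4.140
L(0,0) = 80, L_eff = 80/255 = 0.313725
t(0,0) = 4.98 - 4.140·0.313725 = 3.681
Σt over all 7·9 pixels = 155727/850 ≈ 183.2082353
V = pitch²·Σt = 1.51²·155727/850 = 417.733

t(0,0)=3.681 V=417.733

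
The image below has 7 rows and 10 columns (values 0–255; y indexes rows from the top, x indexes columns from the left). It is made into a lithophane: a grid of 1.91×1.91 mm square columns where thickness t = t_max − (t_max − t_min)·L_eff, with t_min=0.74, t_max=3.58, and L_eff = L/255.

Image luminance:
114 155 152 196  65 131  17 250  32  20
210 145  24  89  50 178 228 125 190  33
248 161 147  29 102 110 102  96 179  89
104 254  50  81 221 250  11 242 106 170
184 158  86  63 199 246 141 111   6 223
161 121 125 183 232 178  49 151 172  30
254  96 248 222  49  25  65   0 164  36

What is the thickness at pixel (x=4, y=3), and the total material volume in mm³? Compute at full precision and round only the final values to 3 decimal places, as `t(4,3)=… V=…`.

t(4,3)=1.119 V=543.101

span = t_max - t_min = 3.58 - 0.74 = 2.840
L(4,3) = 221, L_eff = 221/255 = 0.866667
t(4,3) = 3.58 - 2.840·0.866667 = 1.119
Σt over all 7·10 pixels = 949061/6375 ≈ 148.8723137
V = pitch²·Σt = 1.91²·949061/6375 = 543.101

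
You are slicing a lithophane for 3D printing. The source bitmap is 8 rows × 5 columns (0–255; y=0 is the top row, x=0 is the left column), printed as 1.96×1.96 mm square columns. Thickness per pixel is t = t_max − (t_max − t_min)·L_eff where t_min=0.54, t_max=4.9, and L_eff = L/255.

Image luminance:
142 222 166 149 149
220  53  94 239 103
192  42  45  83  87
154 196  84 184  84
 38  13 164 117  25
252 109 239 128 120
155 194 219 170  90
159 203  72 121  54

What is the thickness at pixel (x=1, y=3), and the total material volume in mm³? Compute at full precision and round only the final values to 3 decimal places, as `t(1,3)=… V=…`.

t(1,3)=1.549 V=402.859

span = t_max - t_min = 4.9 - 0.54 = 4.360
L(1,3) = 196, L_eff = 196/255 = 0.768627
t(1,3) = 4.9 - 4.360·0.768627 = 1.549
Σt over all 8·5 pixels = 133706/1275 ≈ 104.8674510
V = pitch²·Σt = 1.96²·133706/1275 = 402.859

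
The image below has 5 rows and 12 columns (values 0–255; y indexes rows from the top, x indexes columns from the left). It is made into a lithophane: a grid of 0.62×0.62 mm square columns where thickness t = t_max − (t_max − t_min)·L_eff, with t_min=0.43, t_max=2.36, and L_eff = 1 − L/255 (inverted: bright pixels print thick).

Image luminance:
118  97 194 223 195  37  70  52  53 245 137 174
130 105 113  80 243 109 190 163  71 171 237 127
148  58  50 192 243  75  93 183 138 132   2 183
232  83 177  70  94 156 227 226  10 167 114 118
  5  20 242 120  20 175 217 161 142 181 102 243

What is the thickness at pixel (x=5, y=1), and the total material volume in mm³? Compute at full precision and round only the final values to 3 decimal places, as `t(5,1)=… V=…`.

t(5,1)=1.255 V=33.580

span = t_max - t_min = 2.36 - 0.43 = 1.930
L(5,1) = 109, L_eff = 1 - 109/255 = 0.572549 (inverted)
t(5,1) = 2.36 - 1.930·0.572549 = 1.255
Σt over all 5·12 pixels = 742523/8500 ≈ 87.3556471
V = pitch²·Σt = 0.62²·742523/8500 = 33.580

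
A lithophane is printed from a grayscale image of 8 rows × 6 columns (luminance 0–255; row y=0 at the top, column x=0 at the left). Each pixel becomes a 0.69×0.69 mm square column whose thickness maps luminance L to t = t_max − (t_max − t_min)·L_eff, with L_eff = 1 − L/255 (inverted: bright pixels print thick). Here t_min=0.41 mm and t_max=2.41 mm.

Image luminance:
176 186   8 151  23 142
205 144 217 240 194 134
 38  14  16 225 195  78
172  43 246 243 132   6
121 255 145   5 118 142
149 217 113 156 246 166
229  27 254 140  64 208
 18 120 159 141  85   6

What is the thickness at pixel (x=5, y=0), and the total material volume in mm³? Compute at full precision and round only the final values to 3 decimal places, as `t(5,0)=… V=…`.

t(5,0)=1.524 V=33.686

span = t_max - t_min = 2.41 - 0.41 = 2.000
L(5,0) = 142, L_eff = 1 - 142/255 = 0.443137 (inverted)
t(5,0) = 2.41 - 2.000·0.443137 = 1.524
Σt over all 8·6 pixels = 90212/1275 ≈ 70.7545098
V = pitch²·Σt = 0.69²·90212/1275 = 33.686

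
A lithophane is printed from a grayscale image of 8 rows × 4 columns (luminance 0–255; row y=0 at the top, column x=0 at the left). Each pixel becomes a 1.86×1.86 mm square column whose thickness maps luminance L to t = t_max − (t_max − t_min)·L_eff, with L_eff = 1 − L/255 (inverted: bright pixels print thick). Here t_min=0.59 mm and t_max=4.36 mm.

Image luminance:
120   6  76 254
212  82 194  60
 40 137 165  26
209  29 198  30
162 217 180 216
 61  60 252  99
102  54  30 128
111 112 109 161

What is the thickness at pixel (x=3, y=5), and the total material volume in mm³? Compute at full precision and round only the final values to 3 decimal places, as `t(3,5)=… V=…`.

span = t_max - t_min = 4.36 - 0.59 = 3.770
L(3,5) = 99, L_eff = 1 - 99/255 = 0.611765 (inverted)
t(3,5) = 4.36 - 3.770·0.611765 = 2.054
Σt over all 8·4 pixels = 487181/6375 ≈ 76.4205490
V = pitch²·Σt = 1.86²·487181/6375 = 264.385

t(3,5)=2.054 V=264.385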